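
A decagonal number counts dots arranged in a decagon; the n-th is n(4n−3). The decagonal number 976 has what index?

16

Set n(4n−3) = 976, giving 4n² − 3n − 976 = 0.
The discriminant is 9 + 16·976 = 15625, and √15625 = 125.
So n = (3 + 125) / 8 = 128/8 = 16.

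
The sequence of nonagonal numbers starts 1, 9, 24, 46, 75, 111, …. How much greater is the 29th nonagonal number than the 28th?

197

Consecutive nonagonal numbers differ by 7n − 6: here 7·29 − 6 = 197.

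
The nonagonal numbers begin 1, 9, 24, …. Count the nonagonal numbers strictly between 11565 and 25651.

The n-th nonagonal number is n(7n−5)/2.
Smallest index with value > 11565: n = 58 (giving 11629).
Largest index with value < 25651: n = 85 (giving 25075).
Indices 58 through 85: 28 terms.

28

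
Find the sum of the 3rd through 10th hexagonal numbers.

Σ i(2i−1) = 2Σi² − Σi over i = 3..10.
Σi = 55 − 3 = 52 and Σi² = 385 − 5 = 380.
2·380 − 1·52 = 708.

708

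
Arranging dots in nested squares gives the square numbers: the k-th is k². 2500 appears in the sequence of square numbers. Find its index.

We need n² = 2500, so n = √2500 = 50.
Check: 50² = 2500. ✓

50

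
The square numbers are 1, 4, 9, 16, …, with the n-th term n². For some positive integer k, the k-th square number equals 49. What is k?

We need n² = 49, so n = √49 = 7.

7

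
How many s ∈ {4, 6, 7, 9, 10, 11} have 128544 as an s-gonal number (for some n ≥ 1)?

1

s = 4: P(4, 358) = 128164 and P(4, 359) = 128881; 128544 is not s-gonal.
s = 6: P(6, 253) = 127765 and P(6, 254) = 128778; 128544 is not s-gonal.
s = 7: P(7, 227) = 128482 and P(7, 228) = 129618; 128544 is not s-gonal.
s = 9: P(9, 192) = 128544. ✓
s = 10: P(10, 179) = 127627 and P(10, 180) = 129060; 128544 is not s-gonal.
s = 11: P(11, 169) = 127933 and P(11, 170) = 129455; 128544 is not s-gonal.
Hits: s ∈ {9} → 1.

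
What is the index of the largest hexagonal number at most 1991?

Solve n(2n−1) ≤ 1991 for integer n.
n = 31 gives 1891 ≤ 1991, while n = 32 gives 2016 > 1991; so the answer is index 31.

31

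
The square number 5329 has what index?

We need n² = 5329, so n = √5329 = 73.

73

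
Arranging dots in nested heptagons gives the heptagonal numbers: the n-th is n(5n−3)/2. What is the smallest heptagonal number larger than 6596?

6682

Solve n(5n−3)/2 > 6596 for integer n.
The largest n with value ≤ 6596 is 51 (since 6426 ≤ 6596 < 6682), so the first above is n = 52, value 6682.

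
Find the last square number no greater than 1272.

1225

Solve n² ≤ 1272 for integer n.
n = 35 gives 1225 ≤ 1272, while n = 36 gives 1296 > 1272; so the answer is 1225.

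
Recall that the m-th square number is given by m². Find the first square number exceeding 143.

144

Solve n² > 143 for integer n.
The largest n with value ≤ 143 is 11 (since 121 ≤ 143 < 144), so the first above is n = 12, value 144.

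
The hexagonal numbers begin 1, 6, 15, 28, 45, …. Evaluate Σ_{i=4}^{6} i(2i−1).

Σ i(2i−1) = 2Σi² − Σi over i = 4..6.
Σi = 21 − 6 = 15 and Σi² = 91 − 14 = 77.
2·77 − 1·15 = 139.

139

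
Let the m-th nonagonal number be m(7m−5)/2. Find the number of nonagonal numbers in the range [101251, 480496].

The n-th nonagonal number is n(7n−5)/2.
Smallest index with value ≥ 101251: n = 171 (giving 101916).
Largest index with value ≤ 480496: n = 370 (giving 478225).
Indices 171 through 370: 200 terms.

200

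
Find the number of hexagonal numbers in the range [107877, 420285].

The n-th hexagonal number is n(2n−1).
Smallest index with value ≥ 107877: n = 233 (giving 108345).
Largest index with value ≤ 420285: n = 458 (giving 419070).
Indices 233 through 458: 226 terms.

226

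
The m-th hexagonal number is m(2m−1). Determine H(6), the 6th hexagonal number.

66

The 6th hexagonal number is n(2n−1) with n = 6.
6·(2·6 − 1) = 6·11 = 66.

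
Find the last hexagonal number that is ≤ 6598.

6441

Solve n(2n−1) ≤ 6598 for integer n.
n = 57 gives 6441 ≤ 6598, while n = 58 gives 6670 > 6598; so the answer is 6441.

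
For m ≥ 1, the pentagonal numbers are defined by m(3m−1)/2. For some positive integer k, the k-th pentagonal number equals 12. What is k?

3

Set n(3n−1)/2 = 12, giving 3n² − n − 24 = 0.
So n = (1 + 17) / 6 = 18/6 = 3.
Check: 3·(3·3 − 1)/2 = 12. ✓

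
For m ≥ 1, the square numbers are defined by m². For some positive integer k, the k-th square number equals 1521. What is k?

We need n² = 1521, so n = √1521 = 39.

39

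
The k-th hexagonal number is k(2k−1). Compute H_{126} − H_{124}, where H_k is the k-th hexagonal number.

126·(2·126 − 1) = 31626 and 124·(2·124 − 1) = 30628.
Difference: 31626 − 30628 = 998.

998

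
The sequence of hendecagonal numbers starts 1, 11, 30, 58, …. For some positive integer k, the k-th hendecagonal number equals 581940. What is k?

Set n(9n−7)/2 = 581940, giving 9n² − 7n − 1163880 = 0.
The discriminant is 49 + 72·581940 = 41899729, and √41899729 = 6473.
So n = (7 + 6473) / 18 = 6480/18 = 360.
Check: 360·(9·360 − 7)/2 = 581940. ✓

360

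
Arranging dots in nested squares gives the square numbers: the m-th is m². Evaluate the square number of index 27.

The 27th square number is n² with n = 27.
27² = 729.

729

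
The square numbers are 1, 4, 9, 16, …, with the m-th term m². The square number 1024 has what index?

We need n² = 1024, so n = √1024 = 32.

32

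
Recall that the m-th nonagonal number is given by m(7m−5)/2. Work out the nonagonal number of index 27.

2484

The 27th nonagonal number is n(7n−5)/2 with n = 27.
27·(7·27 − 5)/2 = 27·184/2 = 27·92 = 2484.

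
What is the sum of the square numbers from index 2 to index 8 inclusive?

203

Σ_{i=2}^{8} i² = 204 − 1 = 203.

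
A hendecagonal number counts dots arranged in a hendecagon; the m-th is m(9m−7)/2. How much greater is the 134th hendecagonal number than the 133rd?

Consecutive hendecagonal numbers differ by 9n − 8: here 9·134 − 8 = 1198.

1198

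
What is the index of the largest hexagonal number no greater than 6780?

Solve n(2n−1) ≤ 6780 for integer n.
n = 58 gives 6670 ≤ 6780, while n = 59 gives 6903 > 6780; so the answer is index 58.

58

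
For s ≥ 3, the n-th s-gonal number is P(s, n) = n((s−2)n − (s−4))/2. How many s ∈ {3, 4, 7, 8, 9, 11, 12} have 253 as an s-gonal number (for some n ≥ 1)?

1

s = 3: P(3, 22) = 253. ✓
s = 4: P(4, 15) = 225 and P(4, 16) = 256; 253 is not s-gonal.
s = 7: P(7, 10) = 235 and P(7, 11) = 286; 253 is not s-gonal.
s = 8: P(8, 9) = 225 and P(8, 10) = 280; 253 is not s-gonal.
s = 9: P(9, 8) = 204 and P(9, 9) = 261; 253 is not s-gonal.
s = 11: P(11, 7) = 196 and P(11, 8) = 260; 253 is not s-gonal.
s = 12: P(12, 7) = 217 and P(12, 8) = 288; 253 is not s-gonal.
Hits: s ∈ {3} → 1.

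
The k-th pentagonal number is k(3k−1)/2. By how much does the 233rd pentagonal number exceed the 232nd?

Consecutive pentagonal numbers differ by 3n − 2: here 3·233 − 2 = 697.

697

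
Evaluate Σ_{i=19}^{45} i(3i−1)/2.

Σ i(3i−1)/2 = (3Σi² − Σi) / 2 over i = 19..45.
Σi = 1035 − 171 = 864 and Σi² = 31395 − 2109 = 29286.
(3·29286 − 1·864) / 2 = 86994/2 = 43497.

43497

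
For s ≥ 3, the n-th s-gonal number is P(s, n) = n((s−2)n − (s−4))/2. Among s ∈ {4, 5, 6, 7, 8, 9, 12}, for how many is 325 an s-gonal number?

2

s = 4: P(4, 18) = 324 and P(4, 19) = 361; 325 is not s-gonal.
s = 5: P(5, 14) = 287 and P(5, 15) = 330; 325 is not s-gonal.
s = 6: P(6, 13) = 325. ✓
s = 7: P(7, 11) = 286 and P(7, 12) = 342; 325 is not s-gonal.
s = 8: P(8, 10) = 280 and P(8, 11) = 341; 325 is not s-gonal.
s = 9: P(9, 10) = 325. ✓
s = 12: P(12, 8) = 288 and P(12, 9) = 369; 325 is not s-gonal.
Hits: s ∈ {6, 9} → 2.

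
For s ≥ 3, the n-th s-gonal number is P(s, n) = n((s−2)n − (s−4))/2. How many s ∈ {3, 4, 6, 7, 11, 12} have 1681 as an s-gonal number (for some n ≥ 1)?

s = 3: P(3, 57) = 1653 and P(3, 58) = 1711; 1681 is not s-gonal.
s = 4: P(4, 41) = 1681. ✓
s = 6: P(6, 29) = 1653 and P(6, 30) = 1770; 1681 is not s-gonal.
s = 7: P(7, 26) = 1651 and P(7, 27) = 1782; 1681 is not s-gonal.
s = 11: P(11, 19) = 1558 and P(11, 20) = 1730; 1681 is not s-gonal.
s = 12: P(12, 18) = 1548 and P(12, 19) = 1729; 1681 is not s-gonal.
Hits: s ∈ {4} → 1.

1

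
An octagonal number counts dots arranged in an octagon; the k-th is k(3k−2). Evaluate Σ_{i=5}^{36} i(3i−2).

Σ i(3i−2) = 3Σi² − 2Σi over i = 5..36.
Σi = 666 − 10 = 656 and Σi² = 16206 − 30 = 16176.
3·16176 − 2·656 = 47216.

47216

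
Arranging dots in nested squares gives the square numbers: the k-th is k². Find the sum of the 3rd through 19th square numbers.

Σ_{i=3}^{19} i² = 2470 − 5 = 2465.

2465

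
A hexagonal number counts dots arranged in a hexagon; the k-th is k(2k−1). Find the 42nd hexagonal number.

The 42nd hexagonal number is n(2n−1) with n = 42.
42·(2·42 − 1) = 42·83 = 3486.

3486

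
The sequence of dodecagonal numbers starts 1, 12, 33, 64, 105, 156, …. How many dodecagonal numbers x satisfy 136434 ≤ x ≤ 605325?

183

The n-th dodecagonal number is n(5n−4).
Smallest index with value ≥ 136434: n = 166 (giving 137116).
Largest index with value ≤ 605325: n = 348 (giving 604128).
Indices 166 through 348: 183 terms.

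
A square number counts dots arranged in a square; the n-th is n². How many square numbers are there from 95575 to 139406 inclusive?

64

The n-th square number is n².
Smallest index with value ≥ 95575: n = 310 (giving 96100).
Largest index with value ≤ 139406: n = 373 (giving 139129).
Indices 310 through 373: 64 terms.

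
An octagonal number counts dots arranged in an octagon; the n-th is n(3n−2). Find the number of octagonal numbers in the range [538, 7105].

36

The n-th octagonal number is n(3n−2).
Smallest index with value ≥ 538: n = 14 (giving 560).
Largest index with value ≤ 7105: n = 49 (giving 7105).
Indices 14 through 49: 36 terms.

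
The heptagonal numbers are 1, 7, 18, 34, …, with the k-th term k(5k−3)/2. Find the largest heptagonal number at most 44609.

Solve n(5n−3)/2 ≤ 44609 for integer n.
n = 133 gives 44023 ≤ 44609, while n = 134 gives 44689 > 44609; so the answer is 44023.

44023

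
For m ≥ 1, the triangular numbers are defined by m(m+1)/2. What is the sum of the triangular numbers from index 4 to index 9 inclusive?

Σ i(i+1)/2 = (Σi² + Σi) / 2 over i = 4..9.
Σi = 45 − 6 = 39 and Σi² = 285 − 14 = 271.
(1·271 + 1·39) / 2 = 310/2 = 155.

155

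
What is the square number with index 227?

51529

The 227th square number is n² with n = 227.
227² = 51529.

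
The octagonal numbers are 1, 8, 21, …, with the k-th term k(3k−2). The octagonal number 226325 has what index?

Set n(3n−2) = 226325, giving 3n² − 2n − 226325 = 0.
The discriminant is 4 + 12·226325 = 2715904, and √2715904 = 1648.
So n = (2 + 1648) / 6 = 1650/6 = 275.

275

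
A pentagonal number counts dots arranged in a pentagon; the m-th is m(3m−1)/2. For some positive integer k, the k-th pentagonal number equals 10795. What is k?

Set n(3n−1)/2 = 10795, giving 3n² − n − 21590 = 0.
The discriminant is 1 + 24·10795 = 259081, and √259081 = 509.
So n = (1 + 509) / 6 = 510/6 = 85.
Check: 85·(3·85 − 1)/2 = 10795. ✓

85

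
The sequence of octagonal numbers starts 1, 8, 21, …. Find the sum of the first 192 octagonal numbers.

7096224

Σ i(3i−2) = 3Σi² − 2Σi over i = 1..192.
Σi = 18528 and Σi² = 2377760.
3·2377760 − 2·18528 = 7096224.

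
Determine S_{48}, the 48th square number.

The 48th square number is n² with n = 48.
48² = 2304.

2304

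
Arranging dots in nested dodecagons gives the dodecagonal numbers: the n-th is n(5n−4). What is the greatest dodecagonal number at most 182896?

181641

Solve n(5n−4) ≤ 182896 for integer n.
n = 191 gives 181641 ≤ 182896, while n = 192 gives 183552 > 182896; so the answer is 181641.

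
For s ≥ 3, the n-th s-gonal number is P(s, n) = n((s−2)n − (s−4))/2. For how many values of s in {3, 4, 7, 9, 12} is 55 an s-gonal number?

s = 3: P(3, 10) = 55. ✓
s = 4: P(4, 7) = 49 and P(4, 8) = 64; 55 is not s-gonal.
s = 7: P(7, 5) = 55. ✓
s = 9: P(9, 4) = 46 and P(9, 5) = 75; 55 is not s-gonal.
s = 12: P(12, 3) = 33 and P(12, 4) = 64; 55 is not s-gonal.
Hits: s ∈ {3, 7} → 2.

2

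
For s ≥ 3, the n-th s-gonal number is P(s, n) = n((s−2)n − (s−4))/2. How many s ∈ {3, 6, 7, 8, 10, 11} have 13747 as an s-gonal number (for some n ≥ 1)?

1

s = 3: P(3, 165) = 13695 and P(3, 166) = 13861; 13747 is not s-gonal.
s = 6: P(6, 83) = 13695 and P(6, 84) = 14028; 13747 is not s-gonal.
s = 7: P(7, 74) = 13579 and P(7, 75) = 13950; 13747 is not s-gonal.
s = 8: P(8, 68) = 13736 and P(8, 69) = 14145; 13747 is not s-gonal.
s = 10: P(10, 59) = 13747. ✓
s = 11: P(11, 55) = 13420 and P(11, 56) = 13916; 13747 is not s-gonal.
Hits: s ∈ {10} → 1.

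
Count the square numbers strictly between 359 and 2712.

The n-th square number is n².
Smallest index with value > 359: n = 19 (giving 361).
Largest index with value < 2712: n = 52 (giving 2704).
Indices 19 through 52: 34 terms.

34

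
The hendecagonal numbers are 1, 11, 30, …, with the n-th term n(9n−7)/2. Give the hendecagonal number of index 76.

25726

The 76th hendecagonal number is n(9n−7)/2 with n = 76.
76·(9·76 − 7)/2 = 76·677/2 = 25726.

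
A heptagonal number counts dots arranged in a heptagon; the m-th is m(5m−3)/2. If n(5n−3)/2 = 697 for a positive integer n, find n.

Set n(5n−3)/2 = 697, giving 5n² − 3n − 1394 = 0.
So n = (3 + 167) / 10 = 170/10 = 17.
Check: 17·(5·17 − 3)/2 = 697. ✓

17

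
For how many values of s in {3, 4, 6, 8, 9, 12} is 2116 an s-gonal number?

s = 3: P(3, 64) = 2080 and P(3, 65) = 2145; 2116 is not s-gonal.
s = 4: P(4, 46) = 2116. ✓
s = 6: P(6, 32) = 2016 and P(6, 33) = 2145; 2116 is not s-gonal.
s = 8: P(8, 26) = 1976 and P(8, 27) = 2133; 2116 is not s-gonal.
s = 9: P(9, 24) = 1956 and P(9, 25) = 2125; 2116 is not s-gonal.
s = 12: P(12, 20) = 1920 and P(12, 21) = 2121; 2116 is not s-gonal.
Hits: s ∈ {4} → 1.

1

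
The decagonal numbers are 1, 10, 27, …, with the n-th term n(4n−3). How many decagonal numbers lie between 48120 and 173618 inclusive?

The n-th decagonal number is n(4n−3).
Smallest index with value ≥ 48120: n = 111 (giving 48951).
Largest index with value ≤ 173618: n = 208 (giving 172432).
Indices 111 through 208: 98 terms.

98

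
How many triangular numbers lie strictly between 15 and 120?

9

The n-th triangular number is n(n+1)/2.
Smallest index with value > 15: n = 6 (giving 21).
Largest index with value < 120: n = 14 (giving 105).
Indices 6 through 14: 9 terms.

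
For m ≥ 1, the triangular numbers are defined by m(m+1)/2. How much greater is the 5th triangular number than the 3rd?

9

5·6/2 = 15 and 3·4/2 = 6.
Difference: 15 − 6 = 9.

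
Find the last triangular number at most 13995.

Solve n(n+1)/2 ≤ 13995 for integer n.
n = 166 gives 13861 ≤ 13995, while n = 167 gives 14028 > 13995; so the answer is 13861.

13861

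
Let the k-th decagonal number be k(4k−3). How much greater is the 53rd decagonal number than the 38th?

5415

53·(4·53 − 3) = 11077 and 38·(4·38 − 3) = 5662.
Difference: 11077 − 5662 = 5415.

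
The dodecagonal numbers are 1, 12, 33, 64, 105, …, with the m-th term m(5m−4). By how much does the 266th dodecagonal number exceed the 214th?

124592

266·(5·266 − 4) = 352716 and 214·(5·214 − 4) = 228124.
Difference: 352716 − 228124 = 124592.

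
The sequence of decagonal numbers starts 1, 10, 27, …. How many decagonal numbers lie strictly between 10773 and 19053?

The n-th decagonal number is n(4n−3).
Smallest index with value > 10773: n = 53 (giving 11077).
Largest index with value < 19053: n = 69 (giving 18837).
Indices 53 through 69: 17 terms.

17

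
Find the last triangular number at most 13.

Solve n(n+1)/2 ≤ 13 for integer n.
n = 4 gives 10 ≤ 13, while n = 5 gives 15 > 13; so the answer is 10.

10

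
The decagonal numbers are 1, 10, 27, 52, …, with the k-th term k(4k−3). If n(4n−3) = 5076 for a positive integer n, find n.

36

Set n(4n−3) = 5076, giving 4n² − 3n − 5076 = 0.
The discriminant is 9 + 16·5076 = 81225, and √81225 = 285.
So n = (3 + 285) / 8 = 288/8 = 36.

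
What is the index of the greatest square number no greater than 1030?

32

Solve n² ≤ 1030 for integer n.
n = 32 gives 1024 ≤ 1030, while n = 33 gives 1089 > 1030; so the answer is index 32.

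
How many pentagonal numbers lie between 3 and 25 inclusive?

3

The n-th pentagonal number is n(3n−1)/2.
Smallest index with value ≥ 3: n = 2 (giving 5).
Largest index with value ≤ 25: n = 4 (giving 22).
Indices 2 through 4: 3 terms.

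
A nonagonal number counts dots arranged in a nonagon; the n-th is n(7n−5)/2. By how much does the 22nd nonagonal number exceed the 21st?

Consecutive nonagonal numbers differ by 7n − 6: here 7·22 − 6 = 148.

148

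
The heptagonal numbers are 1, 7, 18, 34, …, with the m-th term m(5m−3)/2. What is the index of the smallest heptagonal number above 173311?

Solve n(5n−3)/2 > 173311 for integer n.
The largest n with value ≤ 173311 is 263 (since 172528 ≤ 173311 < 173844), so the first above is n = 264, value 173844.

264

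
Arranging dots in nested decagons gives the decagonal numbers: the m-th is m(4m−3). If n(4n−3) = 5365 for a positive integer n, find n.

37

Set n(4n−3) = 5365, giving 4n² − 3n − 5365 = 0.
The discriminant is 9 + 16·5365 = 85849, and √85849 = 293.
So n = (3 + 293) / 8 = 296/8 = 37.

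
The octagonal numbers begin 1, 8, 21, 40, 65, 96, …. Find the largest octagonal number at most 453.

Solve n(3n−2) ≤ 453 for integer n.
n = 12 gives 408 ≤ 453, while n = 13 gives 481 > 453; so the answer is 408.

408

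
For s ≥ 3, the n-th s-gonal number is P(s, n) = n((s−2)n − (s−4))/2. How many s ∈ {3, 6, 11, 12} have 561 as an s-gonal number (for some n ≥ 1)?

3

s = 3: P(3, 33) = 561. ✓
s = 6: P(6, 17) = 561. ✓
s = 11: P(11, 11) = 506 and P(11, 12) = 606; 561 is not s-gonal.
s = 12: P(12, 11) = 561. ✓
Hits: s ∈ {3, 6, 12} → 3.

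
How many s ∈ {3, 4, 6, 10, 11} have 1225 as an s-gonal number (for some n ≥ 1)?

3

s = 3: P(3, 49) = 1225. ✓
s = 4: P(4, 35) = 1225. ✓
s = 6: P(6, 25) = 1225. ✓
s = 10: P(10, 17) = 1105 and P(10, 18) = 1242; 1225 is not s-gonal.
s = 11: P(11, 16) = 1096 and P(11, 17) = 1241; 1225 is not s-gonal.
Hits: s ∈ {3, 4, 6} → 3.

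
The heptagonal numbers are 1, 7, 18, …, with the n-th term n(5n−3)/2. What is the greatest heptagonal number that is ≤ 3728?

Solve n(5n−3)/2 ≤ 3728 for integer n.
n = 38 gives 3553 ≤ 3728, while n = 39 gives 3744 > 3728; so the answer is 3553.

3553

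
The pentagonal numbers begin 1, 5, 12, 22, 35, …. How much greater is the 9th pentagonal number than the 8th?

25

Consecutive pentagonal numbers differ by 3n − 2: here 3·9 − 2 = 25.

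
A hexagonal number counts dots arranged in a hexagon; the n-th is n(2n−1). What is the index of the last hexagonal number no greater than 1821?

30

Solve n(2n−1) ≤ 1821 for integer n.
n = 30 gives 1770 ≤ 1821, while n = 31 gives 1891 > 1821; so the answer is index 30.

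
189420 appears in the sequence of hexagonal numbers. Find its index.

Set n(2n−1) = 189420, giving 2n² − n − 189420 = 0.
So n = (1 + 1231) / 4 = 1232/4 = 308.
Check: 308·(2·308 − 1) = 189420. ✓

308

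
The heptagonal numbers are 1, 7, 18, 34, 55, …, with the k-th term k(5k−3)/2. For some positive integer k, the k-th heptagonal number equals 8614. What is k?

59

Set n(5n−3)/2 = 8614, giving 5n² − 3n − 17228 = 0.
The discriminant is 9 + 40·8614 = 344569, and √344569 = 587.
So n = (3 + 587) / 10 = 590/10 = 59.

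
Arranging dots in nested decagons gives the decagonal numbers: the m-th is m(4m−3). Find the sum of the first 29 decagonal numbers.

Σ i(4i−3) = 4Σi² − 3Σi over i = 1..29.
Σi = 435 and Σi² = 8555.
4·8555 − 3·435 = 32915.

32915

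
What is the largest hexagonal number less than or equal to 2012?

Solve n(2n−1) ≤ 2012 for integer n.
n = 31 gives 1891 ≤ 2012, while n = 32 gives 2016 > 2012; so the answer is 1891.

1891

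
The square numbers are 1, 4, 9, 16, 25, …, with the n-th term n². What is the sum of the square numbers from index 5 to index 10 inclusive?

355

Σ_{i=5}^{10} i² = 385 − 30 = 355.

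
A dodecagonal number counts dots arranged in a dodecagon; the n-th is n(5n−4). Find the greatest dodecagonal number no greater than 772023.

Solve n(5n−4) ≤ 772023 for integer n.
n = 393 gives 770673 ≤ 772023, while n = 394 gives 774604 > 772023; so the answer is 770673.

770673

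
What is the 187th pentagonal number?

The 187th pentagonal number is n(3n−1)/2 with n = 187.
187·(3·187 − 1)/2 = 187·560/2 = 187·280 = 52360.

52360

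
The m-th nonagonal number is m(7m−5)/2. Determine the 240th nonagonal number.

201000

The 240th nonagonal number is n(7n−5)/2 with n = 240.
240·(7·240 − 5)/2 = 240·1675/2 = 201000.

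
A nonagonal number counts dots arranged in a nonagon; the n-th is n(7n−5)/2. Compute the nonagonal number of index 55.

10450

The 55th nonagonal number is n(7n−5)/2 with n = 55.
55·(7·55 − 5)/2 = 55·380/2 = 55·190 = 10450.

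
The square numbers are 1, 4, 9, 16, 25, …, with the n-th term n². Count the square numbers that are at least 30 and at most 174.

8

The n-th square number is n².
Smallest index with value ≥ 30: n = 6 (giving 36).
Largest index with value ≤ 174: n = 13 (giving 169).
Indices 6 through 13: 8 terms.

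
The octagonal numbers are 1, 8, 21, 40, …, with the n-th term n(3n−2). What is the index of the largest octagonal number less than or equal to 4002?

36

Solve n(3n−2) ≤ 4002 for integer n.
n = 36 gives 3816 ≤ 4002, while n = 37 gives 4033 > 4002; so the answer is index 36.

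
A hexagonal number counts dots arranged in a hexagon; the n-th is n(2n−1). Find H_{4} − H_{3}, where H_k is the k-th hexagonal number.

13

Consecutive hexagonal numbers differ by 4n − 3: here 4·4 − 3 = 13.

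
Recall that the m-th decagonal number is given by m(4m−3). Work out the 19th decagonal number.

19·(4·19 − 3) = 19·73 = 1387.

1387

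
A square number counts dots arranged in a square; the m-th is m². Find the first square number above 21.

25

Solve n² > 21 for integer n.
The largest n with value ≤ 21 is 4 (since 16 ≤ 21 < 25), so the first above is n = 5, value 25.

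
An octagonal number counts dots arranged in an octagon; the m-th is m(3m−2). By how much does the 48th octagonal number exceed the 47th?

283

Consecutive octagonal numbers differ by 6n − 5: here 6·48 − 5 = 283.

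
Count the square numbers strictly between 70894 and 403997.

369

The n-th square number is n².
Smallest index with value > 70894: n = 267 (giving 71289).
Largest index with value < 403997: n = 635 (giving 403225).
Indices 267 through 635: 369 terms.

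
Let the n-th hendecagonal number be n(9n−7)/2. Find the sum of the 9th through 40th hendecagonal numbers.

95968

Σ i(9i−7)/2 = (9Σi² − 7Σi) / 2 over i = 9..40.
Σi = 820 − 36 = 784 and Σi² = 22140 − 204 = 21936.
(9·21936 − 7·784) / 2 = 191936/2 = 95968.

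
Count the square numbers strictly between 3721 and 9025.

33

The n-th square number is n².
Smallest index with value > 3721: n = 62 (giving 3844).
Largest index with value < 9025: n = 94 (giving 8836).
Indices 62 through 94: 33 terms.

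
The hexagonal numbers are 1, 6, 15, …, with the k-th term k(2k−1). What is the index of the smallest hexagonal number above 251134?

355

Solve n(2n−1) > 251134 for integer n.
The largest n with value ≤ 251134 is 354 (since 250278 ≤ 251134 < 251695), so the first above is n = 355, value 251695.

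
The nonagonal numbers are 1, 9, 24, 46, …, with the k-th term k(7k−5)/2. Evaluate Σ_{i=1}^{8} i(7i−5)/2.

Σ i(7i−5)/2 = (7Σi² − 5Σi) / 2 over i = 1..8.
Σi = 36 and Σi² = 204.
(7·204 − 5·36) / 2 = 1248/2 = 624.

624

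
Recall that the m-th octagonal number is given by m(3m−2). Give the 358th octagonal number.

383776

The 358th octagonal number is n(3n−2) with n = 358.
358·(3·358 − 2) = 358·1072 = 383776.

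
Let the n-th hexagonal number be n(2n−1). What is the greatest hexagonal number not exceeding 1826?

1770

Solve n(2n−1) ≤ 1826 for integer n.
n = 30 gives 1770 ≤ 1826, while n = 31 gives 1891 > 1826; so the answer is 1770.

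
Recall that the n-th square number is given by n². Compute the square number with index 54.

54² = 2916.

2916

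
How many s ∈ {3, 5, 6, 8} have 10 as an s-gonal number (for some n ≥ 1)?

s = 3: P(3, 4) = 10. ✓
s = 5: P(5, 2) = 5 and P(5, 3) = 12; 10 is not s-gonal.
s = 6: P(6, 2) = 6 and P(6, 3) = 15; 10 is not s-gonal.
s = 8: P(8, 2) = 8 and P(8, 3) = 21; 10 is not s-gonal.
Hits: s ∈ {3} → 1.

1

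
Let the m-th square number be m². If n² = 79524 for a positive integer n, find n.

282

We need n² = 79524, so n = √79524 = 282.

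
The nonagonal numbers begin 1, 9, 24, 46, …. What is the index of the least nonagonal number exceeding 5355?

40

Solve n(7n−5)/2 > 5355 for integer n.
The largest n with value ≤ 5355 is 39 (since 5226 ≤ 5355 < 5500), so the first above is n = 40, value 5500.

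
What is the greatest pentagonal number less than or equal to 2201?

2147

Solve n(3n−1)/2 ≤ 2201 for integer n.
n = 38 gives 2147 ≤ 2201, while n = 39 gives 2262 > 2201; so the answer is 2147.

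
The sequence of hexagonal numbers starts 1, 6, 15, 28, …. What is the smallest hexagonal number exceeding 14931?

15051

Solve n(2n−1) > 14931 for integer n.
The largest n with value ≤ 14931 is 86 (since 14706 ≤ 14931 < 15051), so the first above is n = 87, value 15051.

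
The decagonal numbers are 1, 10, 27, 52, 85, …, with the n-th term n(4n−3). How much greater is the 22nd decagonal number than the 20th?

330

22·(4·22 − 3) = 1870 and 20·(4·20 − 3) = 1540.
Difference: 1870 − 1540 = 330.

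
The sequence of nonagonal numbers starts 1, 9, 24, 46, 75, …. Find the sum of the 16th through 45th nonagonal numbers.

103255

Σ i(7i−5)/2 = (7Σi² − 5Σi) / 2 over i = 16..45.
Σi = 1035 − 120 = 915 and Σi² = 31395 − 1240 = 30155.
(7·30155 − 5·915) / 2 = 206510/2 = 103255.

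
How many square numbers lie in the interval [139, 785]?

The n-th square number is n².
Smallest index with value ≥ 139: n = 12 (giving 144).
Largest index with value ≤ 785: n = 28 (giving 784).
Indices 12 through 28: 17 terms.

17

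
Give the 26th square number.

The 26th square number is n² with n = 26.
26² = 676.

676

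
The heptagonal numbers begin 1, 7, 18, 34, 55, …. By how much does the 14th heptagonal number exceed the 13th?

66

Consecutive heptagonal numbers differ by 5n − 4: here 5·14 − 4 = 66.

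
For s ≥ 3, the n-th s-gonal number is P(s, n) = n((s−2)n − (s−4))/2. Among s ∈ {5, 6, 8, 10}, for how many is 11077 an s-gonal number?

s = 5: P(5, 86) = 11051 and P(5, 87) = 11310; 11077 is not s-gonal.
s = 6: P(6, 74) = 10878 and P(6, 75) = 11175; 11077 is not s-gonal.
s = 8: P(8, 61) = 11041 and P(8, 62) = 11408; 11077 is not s-gonal.
s = 10: P(10, 53) = 11077. ✓
Hits: s ∈ {10} → 1.

1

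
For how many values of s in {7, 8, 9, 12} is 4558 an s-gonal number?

1

s = 7: P(7, 43) = 4558. ✓
s = 8: P(8, 39) = 4485 and P(8, 40) = 4720; 4558 is not s-gonal.
s = 9: P(9, 36) = 4446 and P(9, 37) = 4699; 4558 is not s-gonal.
s = 12: P(12, 30) = 4380 and P(12, 31) = 4681; 4558 is not s-gonal.
Hits: s ∈ {7} → 1.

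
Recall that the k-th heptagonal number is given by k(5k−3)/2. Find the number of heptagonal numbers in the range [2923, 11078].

32

The n-th heptagonal number is n(5n−3)/2.
Smallest index with value ≥ 2923: n = 35 (giving 3010).
Largest index with value ≤ 11078: n = 66 (giving 10791).
Indices 35 through 66: 32 terms.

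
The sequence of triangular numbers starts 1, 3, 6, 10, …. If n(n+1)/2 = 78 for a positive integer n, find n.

Set n(n+1)/2 = 78, giving n² + n − 156 = 0.
So n = (-1 + 25) / 2 = 24/2 = 12.
Check: 12·13/2 = 78. ✓

12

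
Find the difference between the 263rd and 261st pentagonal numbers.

263·(3·263 − 1)/2 = 103622 and 261·(3·261 − 1)/2 = 102051.
Difference: 103622 − 102051 = 1571.

1571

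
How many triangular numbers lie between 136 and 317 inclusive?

The n-th triangular number is n(n+1)/2.
Smallest index with value ≥ 136: n = 16 (giving 136).
Largest index with value ≤ 317: n = 24 (giving 300).
Indices 16 through 24: 9 terms.

9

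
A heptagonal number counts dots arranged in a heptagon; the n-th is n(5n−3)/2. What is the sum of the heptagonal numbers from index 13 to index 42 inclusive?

Σ i(5i−3)/2 = (5Σi² − 3Σi) / 2 over i = 13..42.
Σi = 903 − 78 = 825 and Σi² = 25585 − 650 = 24935.
(5·24935 − 3·825) / 2 = 122200/2 = 61100.

61100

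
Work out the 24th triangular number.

The 24th triangular number is n(n+1)/2 with n = 24.
24·25/2 = 600/2 = 300.

300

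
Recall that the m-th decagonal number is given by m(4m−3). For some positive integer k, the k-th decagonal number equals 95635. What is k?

Set n(4n−3) = 95635, giving 4n² − 3n − 95635 = 0.
So n = (3 + 1237) / 8 = 1240/8 = 155.

155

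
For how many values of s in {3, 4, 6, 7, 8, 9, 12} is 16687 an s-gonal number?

s = 3: P(3, 182) = 16653 and P(3, 183) = 16836; 16687 is not s-gonal.
s = 4: P(4, 129) = 16641 and P(4, 130) = 16900; 16687 is not s-gonal.
s = 6: P(6, 91) = 16471 and P(6, 92) = 16836; 16687 is not s-gonal.
s = 7: P(7, 82) = 16687. ✓
s = 8: P(8, 74) = 16280 and P(8, 75) = 16725; 16687 is not s-gonal.
s = 9: P(9, 69) = 16491 and P(9, 70) = 16975; 16687 is not s-gonal.
s = 12: P(12, 58) = 16588 and P(12, 59) = 17169; 16687 is not s-gonal.
Hits: s ∈ {7} → 1.

1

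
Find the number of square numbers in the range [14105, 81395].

The n-th square number is n².
Smallest index with value ≥ 14105: n = 119 (giving 14161).
Largest index with value ≤ 81395: n = 285 (giving 81225).
Indices 119 through 285: 167 terms.

167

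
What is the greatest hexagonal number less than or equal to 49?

45

Solve n(2n−1) ≤ 49 for integer n.
n = 5 gives 45 ≤ 49, while n = 6 gives 66 > 49; so the answer is 45.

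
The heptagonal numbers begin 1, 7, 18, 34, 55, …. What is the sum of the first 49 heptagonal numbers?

Σ i(5i−3)/2 = (5Σi² − 3Σi) / 2 over i = 1..49.
Σi = 1225 and Σi² = 40425.
(5·40425 − 3·1225) / 2 = 198450/2 = 99225.

99225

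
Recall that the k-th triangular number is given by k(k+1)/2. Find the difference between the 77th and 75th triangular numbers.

77·78/2 = 3003 and 75·76/2 = 2850.
Difference: 3003 − 2850 = 153.

153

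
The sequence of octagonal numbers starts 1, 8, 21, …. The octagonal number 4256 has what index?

Set n(3n−2) = 4256, giving 3n² − 2n − 4256 = 0.
The discriminant is 4 + 12·4256 = 51076, and √51076 = 226.
So n = (2 + 226) / 6 = 228/6 = 38.

38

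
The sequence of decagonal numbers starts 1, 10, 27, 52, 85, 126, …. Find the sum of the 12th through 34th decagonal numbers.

51129

Σ i(4i−3) = 4Σi² − 3Σi over i = 12..34.
Σi = 595 − 66 = 529 and Σi² = 13685 − 506 = 13179.
4·13179 − 3·529 = 51129.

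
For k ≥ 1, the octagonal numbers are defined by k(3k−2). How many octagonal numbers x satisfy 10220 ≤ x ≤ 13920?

The n-th octagonal number is n(3n−2).
Smallest index with value ≥ 10220: n = 59 (giving 10325).
Largest index with value ≤ 13920: n = 68 (giving 13736).
Indices 59 through 68: 10 terms.

10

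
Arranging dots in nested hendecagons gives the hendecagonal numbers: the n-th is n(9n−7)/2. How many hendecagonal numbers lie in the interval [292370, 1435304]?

310

The n-th hendecagonal number is n(9n−7)/2.
Smallest index with value ≥ 292370: n = 256 (giving 294016).
Largest index with value ≤ 1435304: n = 565 (giving 1434535).
Indices 256 through 565: 310 terms.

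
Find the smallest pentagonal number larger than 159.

176

Solve n(3n−1)/2 > 159 for integer n.
The largest n with value ≤ 159 is 10 (since 145 ≤ 159 < 176), so the first above is n = 11, value 176.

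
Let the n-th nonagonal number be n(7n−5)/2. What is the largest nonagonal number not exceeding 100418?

Solve n(7n−5)/2 ≤ 100418 for integer n.
n = 169 gives 99541 ≤ 100418, while n = 170 gives 100725 > 100418; so the answer is 99541.

99541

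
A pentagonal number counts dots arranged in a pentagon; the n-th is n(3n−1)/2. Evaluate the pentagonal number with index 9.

9·(3·9 − 1)/2 = 9·26/2 = 9·13 = 117.

117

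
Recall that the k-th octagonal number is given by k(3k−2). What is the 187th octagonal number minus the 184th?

187·(3·187 − 2) = 104533 and 184·(3·184 − 2) = 101200.
Difference: 104533 − 101200 = 3333.

3333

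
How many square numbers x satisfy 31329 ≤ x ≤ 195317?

The n-th square number is n².
Smallest index with value ≥ 31329: n = 177 (giving 31329).
Largest index with value ≤ 195317: n = 441 (giving 194481).
Indices 177 through 441: 265 terms.

265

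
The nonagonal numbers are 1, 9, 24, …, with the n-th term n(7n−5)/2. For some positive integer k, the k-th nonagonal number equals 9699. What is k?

53

Set n(7n−5)/2 = 9699, giving 7n² − 5n − 19398 = 0.
The discriminant is 25 + 56·9699 = 543169, and √543169 = 737.
So n = (5 + 737) / 14 = 742/14 = 53.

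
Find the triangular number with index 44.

990

The 44th triangular number is n(n+1)/2 with n = 44.
44·45/2 = 1980/2 = 990.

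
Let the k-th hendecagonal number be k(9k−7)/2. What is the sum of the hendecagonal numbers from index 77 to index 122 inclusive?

2069816

Σ i(9i−7)/2 = (9Σi² − 7Σi) / 2 over i = 77..122.
Σi = 7503 − 2926 = 4577 and Σi² = 612745 − 149226 = 463519.
(9·463519 − 7·4577) / 2 = 4139632/2 = 2069816.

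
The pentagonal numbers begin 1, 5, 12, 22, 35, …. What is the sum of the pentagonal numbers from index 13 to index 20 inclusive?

Σ i(3i−1)/2 = (3Σi² − Σi) / 2 over i = 13..20.
Σi = 210 − 78 = 132 and Σi² = 2870 − 650 = 2220.
(3·2220 − 1·132) / 2 = 6528/2 = 3264.

3264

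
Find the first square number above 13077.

13225

Solve n² > 13077 for integer n.
The largest n with value ≤ 13077 is 114 (since 12996 ≤ 13077 < 13225), so the first above is n = 115, value 13225.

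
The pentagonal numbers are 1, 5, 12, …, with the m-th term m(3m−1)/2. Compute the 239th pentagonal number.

239·(3·239 − 1)/2 = 239·716/2 = 239·358 = 85562.

85562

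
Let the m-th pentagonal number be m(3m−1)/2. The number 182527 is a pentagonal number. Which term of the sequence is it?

Set n(3n−1)/2 = 182527, giving 3n² − n − 365054 = 0.
The discriminant is 1 + 24·182527 = 4380649, and √4380649 = 2093.
So n = (1 + 2093) / 6 = 2094/6 = 349.
Check: 349·(3·349 − 1)/2 = 182527. ✓

349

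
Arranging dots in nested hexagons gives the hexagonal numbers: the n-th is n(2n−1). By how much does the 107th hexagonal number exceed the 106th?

Consecutive hexagonal numbers differ by 4n − 3: here 4·107 − 3 = 425.

425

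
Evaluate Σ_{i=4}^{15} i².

1226

Σ_{i=4}^{15} i² = 1240 − 14 = 1226.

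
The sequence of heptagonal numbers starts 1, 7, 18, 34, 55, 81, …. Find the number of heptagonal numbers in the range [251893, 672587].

The n-th heptagonal number is n(5n−3)/2.
Smallest index with value ≥ 251893: n = 318 (giving 252333).
Largest index with value ≤ 672587: n = 518 (giving 670033).
Indices 318 through 518: 201 terms.

201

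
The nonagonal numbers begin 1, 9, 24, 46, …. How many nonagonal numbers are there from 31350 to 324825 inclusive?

The n-th nonagonal number is n(7n−5)/2.
Smallest index with value ≥ 31350: n = 95 (giving 31350).
Largest index with value ≤ 324825: n = 305 (giving 324825).
Indices 95 through 305: 211 terms.

211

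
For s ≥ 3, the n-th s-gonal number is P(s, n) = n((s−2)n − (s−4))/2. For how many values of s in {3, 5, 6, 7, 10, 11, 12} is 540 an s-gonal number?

s = 3: P(3, 32) = 528 and P(3, 33) = 561; 540 is not s-gonal.
s = 5: P(5, 19) = 532 and P(5, 20) = 590; 540 is not s-gonal.
s = 6: P(6, 16) = 496 and P(6, 17) = 561; 540 is not s-gonal.
s = 7: P(7, 15) = 540. ✓
s = 10: P(10, 12) = 540. ✓
s = 11: P(11, 11) = 506 and P(11, 12) = 606; 540 is not s-gonal.
s = 12: P(12, 10) = 460 and P(12, 11) = 561; 540 is not s-gonal.
Hits: s ∈ {7, 10} → 2.

2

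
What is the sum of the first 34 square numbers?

Σ_{i=1}^{34} i² = 34·35·69/6 = 13685.

13685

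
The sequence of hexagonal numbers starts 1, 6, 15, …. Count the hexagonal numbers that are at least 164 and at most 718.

The n-th hexagonal number is n(2n−1).
Smallest index with value ≥ 164: n = 10 (giving 190).
Largest index with value ≤ 718: n = 19 (giving 703).
Indices 10 through 19: 10 terms.

10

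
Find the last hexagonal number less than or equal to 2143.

Solve n(2n−1) ≤ 2143 for integer n.
n = 32 gives 2016 ≤ 2143, while n = 33 gives 2145 > 2143; so the answer is 2016.

2016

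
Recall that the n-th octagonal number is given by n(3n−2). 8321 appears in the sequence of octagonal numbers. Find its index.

Set n(3n−2) = 8321, giving 3n² − 2n − 8321 = 0.
The discriminant is 4 + 12·8321 = 99856, and √99856 = 316.
So n = (2 + 316) / 6 = 318/6 = 53.
Check: 53·(3·53 − 2) = 8321. ✓

53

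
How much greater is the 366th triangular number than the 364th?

366·367/2 = 67161 and 364·365/2 = 66430.
Difference: 67161 − 66430 = 731.

731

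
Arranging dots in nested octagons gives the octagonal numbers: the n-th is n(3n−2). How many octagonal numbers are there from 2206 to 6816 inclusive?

21

The n-th octagonal number is n(3n−2).
Smallest index with value ≥ 2206: n = 28 (giving 2296).
Largest index with value ≤ 6816: n = 48 (giving 6816).
Indices 28 through 48: 21 terms.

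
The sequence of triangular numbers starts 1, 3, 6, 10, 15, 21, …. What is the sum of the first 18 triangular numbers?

Σ i(i+1)/2 = (Σi² + Σi) / 2 over i = 1..18.
Σi = 171 and Σi² = 2109.
(1·2109 + 1·171) / 2 = 2280/2 = 1140.

1140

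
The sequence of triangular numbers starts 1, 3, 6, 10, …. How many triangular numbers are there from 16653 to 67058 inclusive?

The n-th triangular number is n(n+1)/2.
Smallest index with value ≥ 16653: n = 182 (giving 16653).
Largest index with value ≤ 67058: n = 365 (giving 66795).
Indices 182 through 365: 184 terms.

184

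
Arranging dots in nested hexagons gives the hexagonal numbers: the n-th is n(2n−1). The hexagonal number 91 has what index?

7

Set n(2n−1) = 91, giving 2n² − n − 91 = 0.
So n = (1 + 27) / 4 = 28/4 = 7.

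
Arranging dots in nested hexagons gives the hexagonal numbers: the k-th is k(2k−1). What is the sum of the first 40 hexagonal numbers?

43460

Σ i(2i−1) = 2Σi² − Σi over i = 1..40.
Σi = 820 and Σi² = 22140.
2·22140 − 1·820 = 43460.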